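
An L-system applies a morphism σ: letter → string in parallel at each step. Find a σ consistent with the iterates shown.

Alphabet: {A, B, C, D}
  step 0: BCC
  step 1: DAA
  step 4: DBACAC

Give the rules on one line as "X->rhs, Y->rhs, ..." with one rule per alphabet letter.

A->B, B->D, C->A, D->AC

  step 0 ⇒ step 1: BCC ⇒ D·A·A
    B ↦ D
    C ↦ A
    A ↦ B  (constrained at step 1)
    D ↦ AC  (constrained at step 1)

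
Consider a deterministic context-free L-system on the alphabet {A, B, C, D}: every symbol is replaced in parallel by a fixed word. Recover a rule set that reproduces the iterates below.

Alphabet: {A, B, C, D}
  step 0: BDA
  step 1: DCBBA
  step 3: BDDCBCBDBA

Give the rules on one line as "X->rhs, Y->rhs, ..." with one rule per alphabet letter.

A->BA, B->D, C->B, D->CB

  step 0 ⇒ step 1: BDA ⇒ D·CB·BA
    A ↦ BA
    B ↦ D
    D ↦ CB
    C ↦ B  (constrained at step 1)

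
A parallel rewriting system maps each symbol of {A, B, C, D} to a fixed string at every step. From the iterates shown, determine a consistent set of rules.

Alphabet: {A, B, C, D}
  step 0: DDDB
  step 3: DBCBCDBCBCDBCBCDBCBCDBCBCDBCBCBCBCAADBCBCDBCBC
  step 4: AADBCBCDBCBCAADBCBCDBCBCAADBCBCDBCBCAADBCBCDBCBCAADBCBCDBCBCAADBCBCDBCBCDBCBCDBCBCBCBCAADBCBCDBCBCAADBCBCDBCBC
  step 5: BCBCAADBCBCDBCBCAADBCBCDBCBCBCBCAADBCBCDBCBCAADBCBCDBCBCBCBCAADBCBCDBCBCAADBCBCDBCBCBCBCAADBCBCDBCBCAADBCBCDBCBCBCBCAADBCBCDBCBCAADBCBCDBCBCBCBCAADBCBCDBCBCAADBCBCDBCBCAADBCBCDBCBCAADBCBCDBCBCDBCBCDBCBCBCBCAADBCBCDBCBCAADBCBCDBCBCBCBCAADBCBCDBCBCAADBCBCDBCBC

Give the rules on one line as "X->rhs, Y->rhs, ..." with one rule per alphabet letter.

  step 4 ⇒ step 5: AADBCBCDBCBCAADBCBCDBCBCAADBCBCDBCBCAADBCBCDBCBCAADBCBCDBCBCAADBCBCDBCBCDBCBCDBCBCBCBCAADBCBCDBCBCAADBCBCDBCBC ⇒ BC·BC·AA·DBC·BC·DBC·BC·AA·DBC·BC·DBC·BC·BC·BC·AA·DBC·BC·DBC·BC·AA·DBC·BC·DBC·BC·BC·BC·AA·DBC·BC·DBC·BC·AA·DBC·BC·DBC·BC·BC·BC·AA·DBC·BC·DBC·BC·AA·DBC·BC·DBC·BC·BC·BC·AA·DBC·BC·DBC·BC·AA·DBC·BC·DBC·BC·BC·BC·AA·DBC·BC·DBC·BC·AA·DBC·BC·DBC·BC·AA·DBC·BC·DBC·BC·AA·DBC·BC·DBC·BC·DBC·BC·DBC·BC·BC·BC·AA·DBC·BC·DBC·BC·AA·DBC·BC·DBC·BC·BC·BC·AA·DBC·BC·DBC·BC·AA·DBC·BC·DBC·BC
    A ↦ BC
    B ↦ DBC
    C ↦ BC
    D ↦ AA

A->BC, B->DBC, C->BC, D->AA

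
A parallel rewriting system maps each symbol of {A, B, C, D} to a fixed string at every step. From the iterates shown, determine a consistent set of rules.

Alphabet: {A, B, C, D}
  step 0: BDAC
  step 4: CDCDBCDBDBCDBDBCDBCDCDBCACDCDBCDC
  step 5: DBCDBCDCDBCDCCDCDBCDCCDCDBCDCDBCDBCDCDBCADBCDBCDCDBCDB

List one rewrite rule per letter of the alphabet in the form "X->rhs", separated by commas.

A->CA, B->DC, C->DB, D->C

  step 4 ⇒ step 5: CDCDBCDBDBCDBDBCDBCDCDBCACDCDBCDC ⇒ DB·C·DB·C·DC·DB·C·DC·C·DC·DB·C·DC·C·DC·DB·C·DC·DB·C·DB·C·DC·DB·CA·DB·C·DB·C·DC·DB·C·DB
    A ↦ CA
    B ↦ DC
    C ↦ DB
    D ↦ C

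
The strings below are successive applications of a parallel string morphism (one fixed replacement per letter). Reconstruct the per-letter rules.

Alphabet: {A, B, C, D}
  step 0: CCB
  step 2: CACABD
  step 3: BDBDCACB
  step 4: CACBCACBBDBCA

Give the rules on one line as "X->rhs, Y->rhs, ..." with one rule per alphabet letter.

A->D, B->CA, C->B, D->CB

  step 3 ⇒ step 4: BDBDCACB ⇒ CA·CB·CA·CB·B·D·B·CA
    A ↦ D
    B ↦ CA
    C ↦ B
    D ↦ CB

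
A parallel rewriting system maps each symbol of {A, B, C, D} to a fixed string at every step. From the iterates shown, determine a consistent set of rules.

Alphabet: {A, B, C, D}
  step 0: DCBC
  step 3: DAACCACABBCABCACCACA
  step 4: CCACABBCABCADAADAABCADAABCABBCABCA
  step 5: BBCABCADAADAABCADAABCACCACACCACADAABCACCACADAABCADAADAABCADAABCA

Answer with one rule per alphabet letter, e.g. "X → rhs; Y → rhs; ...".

  step 4 ⇒ step 5: CCACABBCABCADAADAABCADAABCABBCABCA ⇒ B·B·CA·B·CA·DAA·DAA·B·CA·DAA·B·CA·C·CA·CA·C·CA·CA·DAA·B·CA·C·CA·CA·DAA·B·CA·DAA·DAA·B·CA·DAA·B·CA
    A ↦ CA
    B ↦ DAA
    C ↦ B
    D ↦ C

A->CA, B->DAA, C->B, D->C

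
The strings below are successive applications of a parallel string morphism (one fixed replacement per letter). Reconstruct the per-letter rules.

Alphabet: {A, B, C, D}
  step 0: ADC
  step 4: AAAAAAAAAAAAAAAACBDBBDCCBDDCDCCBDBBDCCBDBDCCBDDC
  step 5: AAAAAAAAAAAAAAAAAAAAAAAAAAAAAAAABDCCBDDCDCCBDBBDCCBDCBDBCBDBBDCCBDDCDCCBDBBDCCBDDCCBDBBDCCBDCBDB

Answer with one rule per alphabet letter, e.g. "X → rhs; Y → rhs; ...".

  step 4 ⇒ step 5: AAAAAAAAAAAAAAAACBDBBDCCBDDCDCCBDBBDCCBDBDCCBDDC ⇒ AA·AA·AA·AA·AA·AA·AA·AA·AA·AA·AA·AA·AA·AA·AA·AA·B·DC·CBD·DC·DC·CBD·B·B·DC·CBD·CBD·B·CBD·B·B·DC·CBD·DC·DC·CBD·B·B·DC·CBD·DC·CBD·B·B·DC·CBD·CBD·B
    A ↦ AA
    B ↦ DC
    C ↦ B
    D ↦ CBD

A->AA, B->DC, C->B, D->CBD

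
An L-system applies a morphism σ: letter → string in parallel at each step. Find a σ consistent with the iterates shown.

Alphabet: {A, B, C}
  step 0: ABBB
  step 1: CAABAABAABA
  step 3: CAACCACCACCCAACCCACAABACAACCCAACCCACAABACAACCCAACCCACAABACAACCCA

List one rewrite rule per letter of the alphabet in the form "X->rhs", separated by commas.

  step 0 ⇒ step 1: ABBB ⇒ CA·ABA·ABA·ABA
    A ↦ CA
    B ↦ ABA
    C ↦ ACC  (constrained at step 1)

A->CA, B->ABA, C->ACC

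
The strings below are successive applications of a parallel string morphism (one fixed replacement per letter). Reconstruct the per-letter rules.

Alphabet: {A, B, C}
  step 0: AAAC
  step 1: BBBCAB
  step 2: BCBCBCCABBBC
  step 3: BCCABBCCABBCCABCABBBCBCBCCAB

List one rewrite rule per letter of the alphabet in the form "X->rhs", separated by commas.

A->B, B->BC, C->CAB

  step 2 ⇒ step 3: BCBCBCCABBBC ⇒ BC·CAB·BC·CAB·BC·CAB·CAB·B·BC·BC·BC·CAB
    A ↦ B
    B ↦ BC
    C ↦ CAB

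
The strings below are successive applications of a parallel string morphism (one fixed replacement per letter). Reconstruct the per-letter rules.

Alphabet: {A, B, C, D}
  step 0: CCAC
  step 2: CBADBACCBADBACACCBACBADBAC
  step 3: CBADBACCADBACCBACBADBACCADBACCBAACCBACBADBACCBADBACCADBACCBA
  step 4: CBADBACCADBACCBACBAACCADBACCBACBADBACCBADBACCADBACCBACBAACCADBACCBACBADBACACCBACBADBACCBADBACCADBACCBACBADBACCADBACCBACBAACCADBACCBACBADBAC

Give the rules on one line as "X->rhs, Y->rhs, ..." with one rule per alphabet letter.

  step 3 ⇒ step 4: CBADBACCADBACCBACBADBACCADBACCBAACCBACBADBACCBADBACCADBACCBA ⇒ CBA·DB·AC·CA·DB·AC·CBA·CBA·AC·CA·DB·AC·CBA·CBA·DB·AC·CBA·DB·AC·CA·DB·AC·CBA·CBA·AC·CA·DB·AC·CBA·CBA·DB·AC·AC·CBA·CBA·DB·AC·CBA·DB·AC·CA·DB·AC·CBA·CBA·DB·AC·CA·DB·AC·CBA·CBA·AC·CA·DB·AC·CBA·CBA·DB·AC
    A ↦ AC
    B ↦ DB
    C ↦ CBA
    D ↦ CA

A->AC, B->DB, C->CBA, D->CA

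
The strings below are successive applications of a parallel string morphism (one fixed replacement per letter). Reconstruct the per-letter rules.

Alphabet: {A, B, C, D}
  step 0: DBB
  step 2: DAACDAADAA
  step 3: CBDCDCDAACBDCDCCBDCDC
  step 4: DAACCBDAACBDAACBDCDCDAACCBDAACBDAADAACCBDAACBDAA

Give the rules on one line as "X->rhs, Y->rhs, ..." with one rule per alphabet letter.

  step 3 ⇒ step 4: CBDCDCDAACBDCDCCBDCDC ⇒ DAA·C·CB·DAA·CB·DAA·CB·DC·DC·DAA·C·CB·DAA·CB·DAA·DAA·C·CB·DAA·CB·DAA
    A ↦ DC
    B ↦ C
    C ↦ DAA
    D ↦ CB

A->DC, B->C, C->DAA, D->CB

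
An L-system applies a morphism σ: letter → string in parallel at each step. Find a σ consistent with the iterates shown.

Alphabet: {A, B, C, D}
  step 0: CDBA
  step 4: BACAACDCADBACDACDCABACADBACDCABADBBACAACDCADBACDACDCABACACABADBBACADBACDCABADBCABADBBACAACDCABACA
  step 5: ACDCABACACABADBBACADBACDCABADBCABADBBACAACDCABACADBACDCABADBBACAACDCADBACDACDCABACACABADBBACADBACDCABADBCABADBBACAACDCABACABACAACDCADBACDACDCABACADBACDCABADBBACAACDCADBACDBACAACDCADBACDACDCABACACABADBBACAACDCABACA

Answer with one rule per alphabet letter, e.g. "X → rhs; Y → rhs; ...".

  step 4 ⇒ step 5: BACAACDCADBACDACDCABACADBACDCABADBBACAACDCADBACDACDCABACACABADBBACADBACDCABADBCABADBBACAACDCABACA ⇒ ACD·CA·BA·CA·CA·BA·DB·BA·CA·DB·ACD·CA·BA·DB·CA·BA·DB·BA·CA·ACD·CA·BA·CA·DB·ACD·CA·BA·DB·BA·CA·ACD·CA·DB·ACD·ACD·CA·BA·CA·CA·BA·DB·BA·CA·DB·ACD·CA·BA·DB·CA·BA·DB·BA·CA·ACD·CA·BA·CA·BA·CA·ACD·CA·DB·ACD·ACD·CA·BA·CA·DB·ACD·CA·BA·DB·BA·CA·ACD·CA·DB·ACD·BA·CA·ACD·CA·DB·ACD·ACD·CA·BA·CA·CA·BA·DB·BA·CA·ACD·CA·BA·CA
    A ↦ CA
    B ↦ ACD
    C ↦ BA
    D ↦ DB

A->CA, B->ACD, C->BA, D->DB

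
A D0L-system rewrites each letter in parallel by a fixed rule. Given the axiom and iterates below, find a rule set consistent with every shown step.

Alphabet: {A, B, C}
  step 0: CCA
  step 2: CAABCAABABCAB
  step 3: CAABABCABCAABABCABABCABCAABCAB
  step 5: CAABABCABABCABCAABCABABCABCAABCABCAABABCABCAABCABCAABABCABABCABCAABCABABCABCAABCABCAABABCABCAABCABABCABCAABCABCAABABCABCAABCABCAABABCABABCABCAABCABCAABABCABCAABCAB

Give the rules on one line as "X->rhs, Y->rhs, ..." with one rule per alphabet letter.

A->AB, B->CAB, C->CA

  step 2 ⇒ step 3: CAABCAABABCAB ⇒ CA·AB·AB·CAB·CA·AB·AB·CAB·AB·CAB·CA·AB·CAB
    A ↦ AB
    B ↦ CAB
    C ↦ CA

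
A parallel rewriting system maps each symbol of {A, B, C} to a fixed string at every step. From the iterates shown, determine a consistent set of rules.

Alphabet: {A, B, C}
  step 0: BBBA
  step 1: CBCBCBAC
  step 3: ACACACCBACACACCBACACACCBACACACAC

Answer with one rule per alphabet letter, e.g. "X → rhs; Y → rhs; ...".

A->AC, B->CB, C->AC

  step 0 ⇒ step 1: BBBA ⇒ CB·CB·CB·AC
    A ↦ AC
    B ↦ CB
    C ↦ AC  (constrained at step 1)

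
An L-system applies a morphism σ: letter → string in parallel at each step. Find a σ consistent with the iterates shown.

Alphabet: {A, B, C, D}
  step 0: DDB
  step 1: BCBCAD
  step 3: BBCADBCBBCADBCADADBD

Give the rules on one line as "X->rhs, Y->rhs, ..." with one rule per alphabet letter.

A->B, B->AD, C->BD, D->BC

  step 0 ⇒ step 1: DDB ⇒ BC·BC·AD
    B ↦ AD
    D ↦ BC
    A ↦ B  (constrained at step 1)
    C ↦ BD  (constrained at step 1)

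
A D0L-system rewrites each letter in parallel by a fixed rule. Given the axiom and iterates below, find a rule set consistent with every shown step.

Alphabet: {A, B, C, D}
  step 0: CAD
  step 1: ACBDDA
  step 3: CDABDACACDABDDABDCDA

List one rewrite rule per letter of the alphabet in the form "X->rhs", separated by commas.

  step 0 ⇒ step 1: CAD ⇒ AC·BD·DA
    A ↦ BD
    C ↦ AC
    D ↦ DA
    B ↦ C  (constrained at step 1)

A->BD, B->C, C->AC, D->DA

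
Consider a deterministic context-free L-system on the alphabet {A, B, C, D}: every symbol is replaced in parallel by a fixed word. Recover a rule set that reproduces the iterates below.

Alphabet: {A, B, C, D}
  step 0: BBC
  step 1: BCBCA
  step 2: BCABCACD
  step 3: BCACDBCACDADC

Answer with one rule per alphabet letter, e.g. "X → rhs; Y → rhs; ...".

A->CD, B->BC, C->A, D->DC

  step 2 ⇒ step 3: BCABCACD ⇒ BC·A·CD·BC·A·CD·A·DC
    A ↦ CD
    B ↦ BC
    C ↦ A
    D ↦ DC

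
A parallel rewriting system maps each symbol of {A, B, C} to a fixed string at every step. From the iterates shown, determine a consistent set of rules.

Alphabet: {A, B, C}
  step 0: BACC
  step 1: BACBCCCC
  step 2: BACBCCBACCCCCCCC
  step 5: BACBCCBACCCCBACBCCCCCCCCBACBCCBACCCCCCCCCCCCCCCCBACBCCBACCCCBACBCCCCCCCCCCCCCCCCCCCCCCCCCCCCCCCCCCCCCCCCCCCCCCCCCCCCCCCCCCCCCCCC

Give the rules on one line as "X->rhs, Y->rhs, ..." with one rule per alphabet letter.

A->CB, B->BA, C->CC

  step 1 ⇒ step 2: BACBCCCC ⇒ BA·CB·CC·BA·CC·CC·CC·CC
    A ↦ CB
    B ↦ BA
    C ↦ CC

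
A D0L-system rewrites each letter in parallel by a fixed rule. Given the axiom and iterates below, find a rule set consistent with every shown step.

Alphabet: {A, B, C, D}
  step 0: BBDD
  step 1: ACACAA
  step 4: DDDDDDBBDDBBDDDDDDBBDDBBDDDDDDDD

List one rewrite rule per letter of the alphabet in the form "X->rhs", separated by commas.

  step 0 ⇒ step 1: BBDD ⇒ AC·AC·A·A
    B ↦ AC
    D ↦ A
    A ↦ DD  (constrained at step 1)
    C ↦ BB  (constrained at step 1)

A->DD, B->AC, C->BB, D->A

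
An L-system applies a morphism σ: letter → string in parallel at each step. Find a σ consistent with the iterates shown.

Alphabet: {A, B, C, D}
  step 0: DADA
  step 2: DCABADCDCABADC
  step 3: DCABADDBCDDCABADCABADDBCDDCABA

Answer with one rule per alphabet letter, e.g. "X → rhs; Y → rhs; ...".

  step 2 ⇒ step 3: DCABADCDCABADC ⇒ DC·ABA·D·DBC·D·DC·ABA·DC·ABA·D·DBC·D·DC·ABA
    A ↦ D
    B ↦ DBC
    C ↦ ABA
    D ↦ DC

A->D, B->DBC, C->ABA, D->DC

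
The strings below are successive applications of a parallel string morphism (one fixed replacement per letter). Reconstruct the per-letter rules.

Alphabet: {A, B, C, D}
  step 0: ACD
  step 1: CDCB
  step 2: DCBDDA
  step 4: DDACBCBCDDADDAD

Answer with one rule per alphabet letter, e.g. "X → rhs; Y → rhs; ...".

A->C, B->DA, C->D, D->CB

  step 1 ⇒ step 2: CDCB ⇒ D·CB·D·DA
    B ↦ DA
    C ↦ D
    D ↦ CB
  step 0 ⇒ step 1: ACD ⇒ C·D·CB
    A ↦ C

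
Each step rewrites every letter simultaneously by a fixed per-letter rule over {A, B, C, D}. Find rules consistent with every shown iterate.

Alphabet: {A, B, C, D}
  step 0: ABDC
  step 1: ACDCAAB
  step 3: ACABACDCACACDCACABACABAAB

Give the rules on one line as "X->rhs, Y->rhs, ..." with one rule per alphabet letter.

A->AC, B->DC, C->AB, D->A

  step 0 ⇒ step 1: ABDC ⇒ AC·DC·A·AB
    A ↦ AC
    B ↦ DC
    C ↦ AB
    D ↦ A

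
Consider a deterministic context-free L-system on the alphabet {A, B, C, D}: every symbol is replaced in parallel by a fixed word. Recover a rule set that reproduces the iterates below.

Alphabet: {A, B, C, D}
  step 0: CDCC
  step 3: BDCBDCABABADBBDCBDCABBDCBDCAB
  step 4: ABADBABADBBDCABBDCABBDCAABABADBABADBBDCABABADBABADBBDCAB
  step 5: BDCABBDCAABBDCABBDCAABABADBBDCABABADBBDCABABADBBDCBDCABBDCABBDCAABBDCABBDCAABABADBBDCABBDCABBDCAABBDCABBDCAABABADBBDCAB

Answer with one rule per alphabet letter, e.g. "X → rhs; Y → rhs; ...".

  step 4 ⇒ step 5: ABADBABADBBDCABBDCABBDCAABABADBABADBBDCABABADBABADBBDCAB ⇒ BDC·AB·BDC·A·AB·BDC·AB·BDC·A·AB·AB·A·DB·BDC·AB·AB·A·DB·BDC·AB·AB·A·DB·BDC·BDC·AB·BDC·AB·BDC·A·AB·BDC·AB·BDC·A·AB·AB·A·DB·BDC·AB·BDC·AB·BDC·A·AB·BDC·AB·BDC·A·AB·AB·A·DB·BDC·AB
    A ↦ BDC
    B ↦ AB
    C ↦ DB
    D ↦ A

A->BDC, B->AB, C->DB, D->A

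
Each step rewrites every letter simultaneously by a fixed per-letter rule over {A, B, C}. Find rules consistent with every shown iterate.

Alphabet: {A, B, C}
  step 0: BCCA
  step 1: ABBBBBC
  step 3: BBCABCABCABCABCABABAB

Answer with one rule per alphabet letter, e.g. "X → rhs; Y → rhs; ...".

  step 0 ⇒ step 1: BCCA ⇒ AB·BB·BB·C
    A ↦ C
    B ↦ AB
    C ↦ BB

A->C, B->AB, C->BB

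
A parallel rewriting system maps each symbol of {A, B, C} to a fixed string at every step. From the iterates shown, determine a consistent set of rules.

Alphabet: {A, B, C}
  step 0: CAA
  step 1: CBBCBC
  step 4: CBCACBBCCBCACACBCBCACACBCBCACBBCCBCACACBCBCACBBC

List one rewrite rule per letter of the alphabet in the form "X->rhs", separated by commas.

A->BC, B->CA, C->CB

  step 0 ⇒ step 1: CAA ⇒ CB·BC·BC
    A ↦ BC
    C ↦ CB
    B ↦ CA  (constrained at step 1)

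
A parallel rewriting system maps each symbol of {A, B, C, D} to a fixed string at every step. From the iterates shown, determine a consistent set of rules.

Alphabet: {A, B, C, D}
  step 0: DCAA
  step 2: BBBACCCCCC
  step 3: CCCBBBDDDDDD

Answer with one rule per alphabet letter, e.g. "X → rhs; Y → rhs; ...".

  step 2 ⇒ step 3: BBBACCCCCC ⇒ C·C·C·BBB·D·D·D·D·D·D
    A ↦ BBB
    B ↦ C
    C ↦ D
    D ↦ A  (constrained at step 0)

A->BBB, B->C, C->D, D->A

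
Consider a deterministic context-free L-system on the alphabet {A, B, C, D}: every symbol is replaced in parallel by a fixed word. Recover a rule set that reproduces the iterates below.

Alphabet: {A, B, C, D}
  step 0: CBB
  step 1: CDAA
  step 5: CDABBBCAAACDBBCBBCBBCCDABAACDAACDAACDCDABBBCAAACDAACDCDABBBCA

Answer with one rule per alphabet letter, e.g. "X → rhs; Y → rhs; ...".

A->BBC, B->A, C->CD, D->AB

  step 0 ⇒ step 1: CBB ⇒ CD·A·A
    B ↦ A
    C ↦ CD
    A ↦ BBC  (constrained at step 1)
    D ↦ AB  (constrained at step 1)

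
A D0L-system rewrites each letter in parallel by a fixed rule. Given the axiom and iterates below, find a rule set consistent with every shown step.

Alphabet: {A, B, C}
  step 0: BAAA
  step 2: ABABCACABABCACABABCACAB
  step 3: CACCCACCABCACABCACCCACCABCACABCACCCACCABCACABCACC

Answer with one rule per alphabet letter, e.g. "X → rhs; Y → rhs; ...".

A->CAC, B->C, C->AB

  step 2 ⇒ step 3: ABABCACABABCACABABCACAB ⇒ CAC·C·CAC·C·AB·CAC·AB·CAC·C·CAC·C·AB·CAC·AB·CAC·C·CAC·C·AB·CAC·AB·CAC·C
    A ↦ CAC
    B ↦ C
    C ↦ AB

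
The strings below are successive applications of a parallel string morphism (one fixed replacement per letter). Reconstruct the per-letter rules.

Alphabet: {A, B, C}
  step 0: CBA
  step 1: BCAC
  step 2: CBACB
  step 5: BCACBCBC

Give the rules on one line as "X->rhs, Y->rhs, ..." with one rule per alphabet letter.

  step 1 ⇒ step 2: BCAC ⇒ C·B·AC·B
    A ↦ AC
    B ↦ C
    C ↦ B

A->AC, B->C, C->B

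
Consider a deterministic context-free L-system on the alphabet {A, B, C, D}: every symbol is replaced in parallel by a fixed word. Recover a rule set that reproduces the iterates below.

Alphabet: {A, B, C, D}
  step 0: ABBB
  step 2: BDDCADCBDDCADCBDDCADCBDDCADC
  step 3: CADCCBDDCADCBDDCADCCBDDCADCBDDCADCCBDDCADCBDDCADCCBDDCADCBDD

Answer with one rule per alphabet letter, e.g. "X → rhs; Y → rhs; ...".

  step 2 ⇒ step 3: BDDCADCBDDCADCBDDCADCBDDCADC ⇒ CAD·C·C·BDD·CAD·C·BDD·CAD·C·C·BDD·CAD·C·BDD·CAD·C·C·BDD·CAD·C·BDD·CAD·C·C·BDD·CAD·C·BDD
    A ↦ CAD
    B ↦ CAD
    C ↦ BDD
    D ↦ C

A->CAD, B->CAD, C->BDD, D->C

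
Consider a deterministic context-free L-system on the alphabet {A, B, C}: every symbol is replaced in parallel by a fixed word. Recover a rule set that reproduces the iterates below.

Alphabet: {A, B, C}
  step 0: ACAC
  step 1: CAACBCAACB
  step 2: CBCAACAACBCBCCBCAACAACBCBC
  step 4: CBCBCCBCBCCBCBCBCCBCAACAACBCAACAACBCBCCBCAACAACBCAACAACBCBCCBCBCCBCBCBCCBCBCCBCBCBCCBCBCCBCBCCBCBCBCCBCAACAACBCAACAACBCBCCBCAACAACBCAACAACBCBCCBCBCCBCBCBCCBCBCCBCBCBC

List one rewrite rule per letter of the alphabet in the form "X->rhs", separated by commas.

  step 1 ⇒ step 2: CAACBCAACB ⇒ CB·CAA·CAA·CB·CBC·CB·CAA·CAA·CB·CBC
    A ↦ CAA
    B ↦ CBC
    C ↦ CB

A->CAA, B->CBC, C->CB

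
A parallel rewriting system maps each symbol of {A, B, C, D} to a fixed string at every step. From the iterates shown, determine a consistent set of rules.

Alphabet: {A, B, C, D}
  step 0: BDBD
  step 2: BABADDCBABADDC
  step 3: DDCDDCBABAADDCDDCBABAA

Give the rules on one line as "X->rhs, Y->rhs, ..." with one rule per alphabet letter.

A->C, B->DD, C->A, D->BA

  step 2 ⇒ step 3: BABADDCBABADDC ⇒ DD·C·DD·C·BA·BA·A·DD·C·DD·C·BA·BA·A
    A ↦ C
    B ↦ DD
    C ↦ A
    D ↦ BA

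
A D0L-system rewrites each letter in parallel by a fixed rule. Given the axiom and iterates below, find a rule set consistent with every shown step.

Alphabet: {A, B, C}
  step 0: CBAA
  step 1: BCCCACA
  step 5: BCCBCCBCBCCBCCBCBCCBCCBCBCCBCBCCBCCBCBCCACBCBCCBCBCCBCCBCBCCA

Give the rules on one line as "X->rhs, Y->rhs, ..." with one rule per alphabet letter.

  step 0 ⇒ step 1: CBAA ⇒ BC·C·CA·CA
    A ↦ CA
    B ↦ C
    C ↦ BC

A->CA, B->C, C->BC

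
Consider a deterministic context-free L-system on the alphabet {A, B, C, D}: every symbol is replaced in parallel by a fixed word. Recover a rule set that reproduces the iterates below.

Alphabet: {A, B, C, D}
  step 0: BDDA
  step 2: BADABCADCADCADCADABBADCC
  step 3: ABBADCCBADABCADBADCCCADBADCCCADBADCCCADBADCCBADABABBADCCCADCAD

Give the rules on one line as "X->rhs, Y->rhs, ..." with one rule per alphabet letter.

A->BAD, B->AB, C->CAD, D->CC

  step 2 ⇒ step 3: BADABCADCADCADCADABBADCC ⇒ AB·BAD·CC·BAD·AB·CAD·BAD·CC·CAD·BAD·CC·CAD·BAD·CC·CAD·BAD·CC·BAD·AB·AB·BAD·CC·CAD·CAD
    A ↦ BAD
    B ↦ AB
    C ↦ CAD
    D ↦ CC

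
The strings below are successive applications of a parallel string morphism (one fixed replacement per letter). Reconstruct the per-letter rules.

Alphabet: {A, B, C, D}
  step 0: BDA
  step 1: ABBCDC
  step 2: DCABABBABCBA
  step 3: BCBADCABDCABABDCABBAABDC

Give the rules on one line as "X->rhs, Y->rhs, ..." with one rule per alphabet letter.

A->DC, B->AB, C->BA, D->BC

  step 2 ⇒ step 3: DCABABBABCBA ⇒ BC·BA·DC·AB·DC·AB·AB·DC·AB·BA·AB·DC
    A ↦ DC
    B ↦ AB
    C ↦ BA
    D ↦ BC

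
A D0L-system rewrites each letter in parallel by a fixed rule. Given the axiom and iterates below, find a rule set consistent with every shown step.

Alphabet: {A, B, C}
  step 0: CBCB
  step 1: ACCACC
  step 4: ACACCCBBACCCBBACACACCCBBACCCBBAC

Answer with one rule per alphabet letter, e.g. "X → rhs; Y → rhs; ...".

A->BB, B->C, C->AC

  step 0 ⇒ step 1: CBCB ⇒ AC·C·AC·C
    B ↦ C
    C ↦ AC
    A ↦ BB  (constrained at step 1)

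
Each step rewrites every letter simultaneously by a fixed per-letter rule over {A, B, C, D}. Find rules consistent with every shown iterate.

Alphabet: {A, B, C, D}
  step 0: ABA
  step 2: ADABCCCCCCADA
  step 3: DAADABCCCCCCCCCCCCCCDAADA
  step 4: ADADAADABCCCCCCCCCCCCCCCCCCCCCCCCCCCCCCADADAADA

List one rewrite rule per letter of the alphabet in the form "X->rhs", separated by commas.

  step 3 ⇒ step 4: DAADABCCCCCCCCCCCCCCDAADA ⇒ A·DA·DA·A·DA·BCC·CC·CC·CC·CC·CC·CC·CC·CC·CC·CC·CC·CC·CC·CC·A·DA·DA·A·DA
    A ↦ DA
    B ↦ BCC
    C ↦ CC
    D ↦ A

A->DA, B->BCC, C->CC, D->A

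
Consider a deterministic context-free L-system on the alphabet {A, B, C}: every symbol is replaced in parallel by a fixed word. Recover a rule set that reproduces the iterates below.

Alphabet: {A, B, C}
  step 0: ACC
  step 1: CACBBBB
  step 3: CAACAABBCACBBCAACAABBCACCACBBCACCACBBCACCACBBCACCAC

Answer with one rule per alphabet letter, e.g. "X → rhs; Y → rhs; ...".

A->CAC, B->CAA, C->BB

  step 0 ⇒ step 1: ACC ⇒ CAC·BB·BB
    A ↦ CAC
    C ↦ BB
    B ↦ CAA  (constrained at step 1)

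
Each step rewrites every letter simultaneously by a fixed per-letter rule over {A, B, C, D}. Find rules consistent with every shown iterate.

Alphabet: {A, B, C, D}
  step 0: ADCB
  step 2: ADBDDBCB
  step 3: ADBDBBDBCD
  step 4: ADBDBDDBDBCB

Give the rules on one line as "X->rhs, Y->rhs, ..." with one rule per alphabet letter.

A->AD, B->D, C->BC, D->B

  step 3 ⇒ step 4: ADBDBBDBCD ⇒ AD·B·D·B·D·D·B·D·BC·B
    A ↦ AD
    B ↦ D
    C ↦ BC
    D ↦ B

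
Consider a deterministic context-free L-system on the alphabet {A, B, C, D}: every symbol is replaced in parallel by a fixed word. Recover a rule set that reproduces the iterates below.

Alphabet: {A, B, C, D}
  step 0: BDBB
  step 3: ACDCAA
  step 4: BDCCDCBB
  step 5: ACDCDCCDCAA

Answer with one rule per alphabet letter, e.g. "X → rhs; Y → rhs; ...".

A->B, B->A, C->DC, D->C

  step 4 ⇒ step 5: BDCCDCBB ⇒ A·C·DC·DC·C·DC·A·A
    B ↦ A
    C ↦ DC
    D ↦ C
  step 3 ⇒ step 4: ACDCAA ⇒ B·DC·C·DC·B·B
    A ↦ B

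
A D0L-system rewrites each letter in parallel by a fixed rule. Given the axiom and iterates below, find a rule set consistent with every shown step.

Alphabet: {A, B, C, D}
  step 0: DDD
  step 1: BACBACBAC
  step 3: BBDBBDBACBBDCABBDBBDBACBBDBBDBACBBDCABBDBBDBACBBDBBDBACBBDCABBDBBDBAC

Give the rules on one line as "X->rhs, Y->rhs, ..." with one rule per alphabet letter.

A->CA, B->BBD, C->BBD, D->BAC

  step 0 ⇒ step 1: DDD ⇒ BAC·BAC·BAC
    D ↦ BAC
    A ↦ CA  (constrained at step 1)
    B ↦ BBD  (constrained at step 1)
    C ↦ BBD  (constrained at step 1)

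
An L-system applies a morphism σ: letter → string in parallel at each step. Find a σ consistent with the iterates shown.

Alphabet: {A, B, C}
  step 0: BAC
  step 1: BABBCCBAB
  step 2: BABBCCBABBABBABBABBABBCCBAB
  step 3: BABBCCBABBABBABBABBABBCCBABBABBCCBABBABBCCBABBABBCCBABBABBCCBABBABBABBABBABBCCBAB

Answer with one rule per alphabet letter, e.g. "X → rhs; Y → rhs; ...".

A->BCC, B->BAB, C->BAB

  step 2 ⇒ step 3: BABBCCBABBABBABBABBABBCCBAB ⇒ BAB·BCC·BAB·BAB·BAB·BAB·BAB·BCC·BAB·BAB·BCC·BAB·BAB·BCC·BAB·BAB·BCC·BAB·BAB·BCC·BAB·BAB·BAB·BAB·BAB·BCC·BAB
    A ↦ BCC
    B ↦ BAB
    C ↦ BAB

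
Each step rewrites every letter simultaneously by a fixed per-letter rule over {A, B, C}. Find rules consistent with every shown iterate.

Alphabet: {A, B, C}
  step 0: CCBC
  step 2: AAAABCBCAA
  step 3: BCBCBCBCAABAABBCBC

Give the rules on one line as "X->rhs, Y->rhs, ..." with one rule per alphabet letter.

  step 2 ⇒ step 3: AAAABCBCAA ⇒ BC·BC·BC·BC·AA·B·AA·B·BC·BC
    A ↦ BC
    B ↦ AA
    C ↦ B

A->BC, B->AA, C->B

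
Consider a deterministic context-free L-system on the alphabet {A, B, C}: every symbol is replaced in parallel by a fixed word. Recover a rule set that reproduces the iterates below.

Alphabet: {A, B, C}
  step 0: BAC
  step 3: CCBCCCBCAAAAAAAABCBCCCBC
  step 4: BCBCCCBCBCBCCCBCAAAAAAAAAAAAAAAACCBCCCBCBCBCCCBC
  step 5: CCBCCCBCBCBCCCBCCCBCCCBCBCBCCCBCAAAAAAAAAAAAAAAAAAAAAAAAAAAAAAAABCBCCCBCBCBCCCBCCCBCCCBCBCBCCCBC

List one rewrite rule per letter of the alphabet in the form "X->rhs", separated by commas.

A->AA, B->CC, C->BC

  step 4 ⇒ step 5: BCBCCCBCBCBCCCBCAAAAAAAAAAAAAAAACCBCCCBCBCBCCCBC ⇒ CC·BC·CC·BC·BC·BC·CC·BC·CC·BC·CC·BC·BC·BC·CC·BC·AA·AA·AA·AA·AA·AA·AA·AA·AA·AA·AA·AA·AA·AA·AA·AA·BC·BC·CC·BC·BC·BC·CC·BC·CC·BC·CC·BC·BC·BC·CC·BC
    A ↦ AA
    B ↦ CC
    C ↦ BC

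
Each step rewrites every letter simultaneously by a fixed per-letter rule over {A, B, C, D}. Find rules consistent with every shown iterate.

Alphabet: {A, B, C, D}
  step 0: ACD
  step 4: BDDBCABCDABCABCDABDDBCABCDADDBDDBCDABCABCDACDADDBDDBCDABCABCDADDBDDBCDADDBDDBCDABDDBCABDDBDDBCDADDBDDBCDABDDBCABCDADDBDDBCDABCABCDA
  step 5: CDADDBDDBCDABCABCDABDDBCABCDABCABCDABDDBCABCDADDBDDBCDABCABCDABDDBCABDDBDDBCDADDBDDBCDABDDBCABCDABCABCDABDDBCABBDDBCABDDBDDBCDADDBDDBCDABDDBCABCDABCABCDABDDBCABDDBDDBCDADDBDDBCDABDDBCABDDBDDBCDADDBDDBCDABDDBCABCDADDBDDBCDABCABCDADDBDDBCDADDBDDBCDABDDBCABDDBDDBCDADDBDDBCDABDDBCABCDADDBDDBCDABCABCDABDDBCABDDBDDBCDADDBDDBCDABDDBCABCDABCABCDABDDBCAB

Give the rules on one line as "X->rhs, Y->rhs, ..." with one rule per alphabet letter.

A->CAB, B->CDA, C->B, D->DDB

  step 4 ⇒ step 5: BDDBCABCDABCABCDABDDBCABCDADDBDDBCDABCABCDACDADDBDDBCDABCABCDADDBDDBCDADDBDDBCDABDDBCABDDBDDBCDADDBDDBCDABDDBCABCDADDBDDBCDABCABCDA ⇒ CDA·DDB·DDB·CDA·B·CAB·CDA·B·DDB·CAB·CDA·B·CAB·CDA·B·DDB·CAB·CDA·DDB·DDB·CDA·B·CAB·CDA·B·DDB·CAB·DDB·DDB·CDA·DDB·DDB·CDA·B·DDB·CAB·CDA·B·CAB·CDA·B·DDB·CAB·B·DDB·CAB·DDB·DDB·CDA·DDB·DDB·CDA·B·DDB·CAB·CDA·B·CAB·CDA·B·DDB·CAB·DDB·DDB·CDA·DDB·DDB·CDA·B·DDB·CAB·DDB·DDB·CDA·DDB·DDB·CDA·B·DDB·CAB·CDA·DDB·DDB·CDA·B·CAB·CDA·DDB·DDB·CDA·DDB·DDB·CDA·B·DDB·CAB·DDB·DDB·CDA·DDB·DDB·CDA·B·DDB·CAB·CDA·DDB·DDB·CDA·B·CAB·CDA·B·DDB·CAB·DDB·DDB·CDA·DDB·DDB·CDA·B·DDB·CAB·CDA·B·CAB·CDA·B·DDB·CAB
    A ↦ CAB
    B ↦ CDA
    C ↦ B
    D ↦ DDB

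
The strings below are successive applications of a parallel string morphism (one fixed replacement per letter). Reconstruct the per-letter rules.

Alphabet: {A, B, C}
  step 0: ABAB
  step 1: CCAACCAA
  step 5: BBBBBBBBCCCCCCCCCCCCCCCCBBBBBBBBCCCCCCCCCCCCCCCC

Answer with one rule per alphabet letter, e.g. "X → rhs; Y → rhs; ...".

A->CC, B->AA, C->B

  step 0 ⇒ step 1: ABAB ⇒ CC·AA·CC·AA
    A ↦ CC
    B ↦ AA
    C ↦ B  (constrained at step 1)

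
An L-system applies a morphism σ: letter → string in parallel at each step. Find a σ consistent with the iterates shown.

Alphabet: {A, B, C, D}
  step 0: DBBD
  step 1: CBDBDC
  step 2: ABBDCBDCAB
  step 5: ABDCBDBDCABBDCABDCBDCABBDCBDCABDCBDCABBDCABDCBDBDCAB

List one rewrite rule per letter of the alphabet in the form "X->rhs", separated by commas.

  step 1 ⇒ step 2: CBDBDC ⇒ AB·BD·C·BD·C·AB
    B ↦ BD
    C ↦ AB
    D ↦ C
    A ↦ DC  (constrained at step 2)

A->DC, B->BD, C->AB, D->C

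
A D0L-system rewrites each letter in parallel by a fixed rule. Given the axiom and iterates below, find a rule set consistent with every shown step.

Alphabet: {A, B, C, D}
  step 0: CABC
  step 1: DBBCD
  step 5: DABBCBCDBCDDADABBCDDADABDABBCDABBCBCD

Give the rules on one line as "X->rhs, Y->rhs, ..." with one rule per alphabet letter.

  step 0 ⇒ step 1: CABC ⇒ D·B·BC·D
    A ↦ B
    B ↦ BC
    C ↦ D
    D ↦ DA  (constrained at step 1)

A->B, B->BC, C->D, D->DA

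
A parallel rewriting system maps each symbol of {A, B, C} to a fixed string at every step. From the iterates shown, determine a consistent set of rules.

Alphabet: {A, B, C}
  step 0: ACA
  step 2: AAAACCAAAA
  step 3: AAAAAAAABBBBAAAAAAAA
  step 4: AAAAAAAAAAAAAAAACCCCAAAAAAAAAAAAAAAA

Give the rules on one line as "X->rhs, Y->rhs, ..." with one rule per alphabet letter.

  step 3 ⇒ step 4: AAAAAAAABBBBAAAAAAAA ⇒ AA·AA·AA·AA·AA·AA·AA·AA·C·C·C·C·AA·AA·AA·AA·AA·AA·AA·AA
    A ↦ AA
    B ↦ C
  step 2 ⇒ step 3: AAAACCAAAA ⇒ AA·AA·AA·AA·BB·BB·AA·AA·AA·AA
    C ↦ BB

A->AA, B->C, C->BB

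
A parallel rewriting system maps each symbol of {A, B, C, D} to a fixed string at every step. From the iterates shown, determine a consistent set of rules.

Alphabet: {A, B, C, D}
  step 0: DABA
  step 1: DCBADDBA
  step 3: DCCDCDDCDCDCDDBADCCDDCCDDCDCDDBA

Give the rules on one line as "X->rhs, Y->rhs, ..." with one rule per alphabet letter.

  step 0 ⇒ step 1: DABA ⇒ DC·BA·DD·BA
    A ↦ BA
    B ↦ DD
    D ↦ DC
    C ↦ CD  (constrained at step 1)

A->BA, B->DD, C->CD, D->DC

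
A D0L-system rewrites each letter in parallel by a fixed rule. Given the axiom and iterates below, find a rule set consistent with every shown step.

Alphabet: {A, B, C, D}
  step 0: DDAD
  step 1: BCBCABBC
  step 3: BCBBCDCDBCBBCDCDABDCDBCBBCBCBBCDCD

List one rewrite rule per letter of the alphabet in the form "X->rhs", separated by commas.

A->AB, B->DCD, C->B, D->BC

  step 0 ⇒ step 1: DDAD ⇒ BC·BC·AB·BC
    A ↦ AB
    D ↦ BC
    B ↦ DCD  (constrained at step 1)
    C ↦ B  (constrained at step 1)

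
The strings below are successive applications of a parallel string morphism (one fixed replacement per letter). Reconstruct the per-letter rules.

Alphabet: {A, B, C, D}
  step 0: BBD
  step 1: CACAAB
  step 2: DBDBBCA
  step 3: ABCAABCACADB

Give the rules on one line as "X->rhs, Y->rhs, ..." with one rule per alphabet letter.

A->B, B->CA, C->D, D->AB

  step 2 ⇒ step 3: DBDBBCA ⇒ AB·CA·AB·CA·CA·D·B
    A ↦ B
    B ↦ CA
    C ↦ D
    D ↦ AB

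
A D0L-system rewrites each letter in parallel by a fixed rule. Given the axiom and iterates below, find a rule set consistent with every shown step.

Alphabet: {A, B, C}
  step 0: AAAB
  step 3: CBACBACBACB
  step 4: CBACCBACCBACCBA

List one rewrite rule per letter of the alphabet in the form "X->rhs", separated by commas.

A->C, B->A, C->CB

  step 3 ⇒ step 4: CBACBACBACB ⇒ CB·A·C·CB·A·C·CB·A·C·CB·A
    A ↦ C
    B ↦ A
    C ↦ CB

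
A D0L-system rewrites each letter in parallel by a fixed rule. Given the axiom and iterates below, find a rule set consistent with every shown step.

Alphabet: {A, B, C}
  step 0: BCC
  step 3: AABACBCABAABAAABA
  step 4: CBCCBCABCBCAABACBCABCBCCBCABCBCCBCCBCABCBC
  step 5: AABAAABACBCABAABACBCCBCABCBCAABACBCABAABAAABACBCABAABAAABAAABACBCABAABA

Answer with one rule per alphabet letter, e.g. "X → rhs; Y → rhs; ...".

A->CBC, B->AB, C->A

  step 4 ⇒ step 5: CBCCBCABCBCAABACBCABCBCCBCABCBCCBCCBCABCBC ⇒ A·AB·A·A·AB·A·CBC·AB·A·AB·A·CBC·CBC·AB·CBC·A·AB·A·CBC·AB·A·AB·A·A·AB·A·CBC·AB·A·AB·A·A·AB·A·A·AB·A·CBC·AB·A·AB·A
    A ↦ CBC
    B ↦ AB
    C ↦ A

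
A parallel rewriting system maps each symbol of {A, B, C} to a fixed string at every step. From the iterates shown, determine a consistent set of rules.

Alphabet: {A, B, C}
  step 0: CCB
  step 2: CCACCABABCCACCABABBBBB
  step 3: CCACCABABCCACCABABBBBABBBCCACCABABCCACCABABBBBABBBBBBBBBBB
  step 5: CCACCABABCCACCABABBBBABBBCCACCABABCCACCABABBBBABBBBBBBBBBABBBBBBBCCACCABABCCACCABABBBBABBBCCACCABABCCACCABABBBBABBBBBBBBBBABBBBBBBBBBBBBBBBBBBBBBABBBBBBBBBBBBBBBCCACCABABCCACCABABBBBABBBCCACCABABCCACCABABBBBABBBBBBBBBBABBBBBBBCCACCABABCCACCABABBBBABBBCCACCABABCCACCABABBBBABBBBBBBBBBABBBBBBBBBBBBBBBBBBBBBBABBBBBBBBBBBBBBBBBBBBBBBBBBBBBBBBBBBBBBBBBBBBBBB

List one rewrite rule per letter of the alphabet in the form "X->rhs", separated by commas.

  step 2 ⇒ step 3: CCACCABABCCACCABABBBBB ⇒ CCA·CCA·BAB·CCA·CCA·BAB·BB·BAB·BB·CCA·CCA·BAB·CCA·CCA·BAB·BB·BAB·BB·BB·BB·BB·BB
    A ↦ BAB
    B ↦ BB
    C ↦ CCA

A->BAB, B->BB, C->CCA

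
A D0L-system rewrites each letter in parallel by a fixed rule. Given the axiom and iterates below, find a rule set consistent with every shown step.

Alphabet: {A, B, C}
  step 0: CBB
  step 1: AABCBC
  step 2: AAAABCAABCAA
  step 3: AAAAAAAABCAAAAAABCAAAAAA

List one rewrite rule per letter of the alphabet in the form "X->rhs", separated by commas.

  step 2 ⇒ step 3: AAAABCAABCAA ⇒ AA·AA·AA·AA·BC·AA·AA·AA·BC·AA·AA·AA
    A ↦ AA
    B ↦ BC
    C ↦ AA

A->AA, B->BC, C->AA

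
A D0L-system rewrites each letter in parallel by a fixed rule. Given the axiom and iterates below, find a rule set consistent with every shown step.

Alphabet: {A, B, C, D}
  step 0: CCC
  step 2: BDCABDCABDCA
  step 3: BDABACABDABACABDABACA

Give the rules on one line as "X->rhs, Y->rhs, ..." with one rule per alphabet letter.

  step 2 ⇒ step 3: BDCABDCABDCA ⇒ BD·A·BA·CA·BD·A·BA·CA·BD·A·BA·CA
    A ↦ CA
    B ↦ BD
    C ↦ BA
    D ↦ A

A->CA, B->BD, C->BA, D->A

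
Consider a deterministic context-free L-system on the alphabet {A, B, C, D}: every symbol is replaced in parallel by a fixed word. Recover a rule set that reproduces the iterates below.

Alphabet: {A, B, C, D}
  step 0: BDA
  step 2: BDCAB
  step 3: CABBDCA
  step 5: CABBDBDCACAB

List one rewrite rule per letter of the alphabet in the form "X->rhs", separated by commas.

A->D, B->CA, C->B, D->B

  step 2 ⇒ step 3: BDCAB ⇒ CA·B·B·D·CA
    A ↦ D
    B ↦ CA
    C ↦ B
    D ↦ B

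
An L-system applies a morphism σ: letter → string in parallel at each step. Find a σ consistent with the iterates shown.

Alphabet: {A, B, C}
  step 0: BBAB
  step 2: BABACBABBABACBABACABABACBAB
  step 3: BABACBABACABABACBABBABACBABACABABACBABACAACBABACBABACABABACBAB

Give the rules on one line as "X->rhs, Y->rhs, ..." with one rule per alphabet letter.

A->AC, B->BAB, C->A

  step 2 ⇒ step 3: BABACBABBABACBABACABABACBAB ⇒ BAB·AC·BAB·AC·A·BAB·AC·BAB·BAB·AC·BAB·AC·A·BAB·AC·BAB·AC·A·AC·BAB·AC·BAB·AC·A·BAB·AC·BAB
    A ↦ AC
    B ↦ BAB
    C ↦ A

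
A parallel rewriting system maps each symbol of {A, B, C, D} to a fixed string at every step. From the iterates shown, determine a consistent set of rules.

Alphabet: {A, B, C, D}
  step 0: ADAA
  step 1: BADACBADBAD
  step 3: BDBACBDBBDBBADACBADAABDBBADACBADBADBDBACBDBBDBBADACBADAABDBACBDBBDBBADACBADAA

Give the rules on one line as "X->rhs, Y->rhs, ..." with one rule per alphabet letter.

A->BAD, B->BDB, C->AA, D->AC

  step 0 ⇒ step 1: ADAA ⇒ BAD·AC·BAD·BAD
    A ↦ BAD
    D ↦ AC
    B ↦ BDB  (constrained at step 1)
    C ↦ AA  (constrained at step 1)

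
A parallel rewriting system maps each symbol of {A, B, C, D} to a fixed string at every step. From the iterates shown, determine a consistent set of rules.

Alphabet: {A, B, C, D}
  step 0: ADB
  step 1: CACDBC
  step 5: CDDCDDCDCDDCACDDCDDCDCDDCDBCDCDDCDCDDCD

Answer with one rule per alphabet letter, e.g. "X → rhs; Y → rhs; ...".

A->CA, B->BC, C->D, D->CD

  step 0 ⇒ step 1: ADB ⇒ CA·CD·BC
    A ↦ CA
    B ↦ BC
    D ↦ CD
    C ↦ D  (constrained at step 1)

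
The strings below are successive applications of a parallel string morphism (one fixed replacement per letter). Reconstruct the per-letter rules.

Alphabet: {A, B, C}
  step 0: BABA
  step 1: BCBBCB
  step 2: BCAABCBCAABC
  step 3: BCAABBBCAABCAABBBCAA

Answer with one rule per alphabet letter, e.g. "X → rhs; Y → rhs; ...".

  step 2 ⇒ step 3: BCAABCBCAABC ⇒ BC·AA·B·B·BC·AA·BC·AA·B·B·BC·AA
    A ↦ B
    B ↦ BC
    C ↦ AA

A->B, B->BC, C->AA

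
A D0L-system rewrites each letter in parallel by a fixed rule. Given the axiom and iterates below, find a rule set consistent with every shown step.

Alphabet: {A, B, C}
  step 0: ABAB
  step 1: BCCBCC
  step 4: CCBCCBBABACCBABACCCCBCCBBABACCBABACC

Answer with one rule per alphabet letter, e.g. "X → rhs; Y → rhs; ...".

A->B, B->CC, C->BA

  step 0 ⇒ step 1: ABAB ⇒ B·CC·B·CC
    A ↦ B
    B ↦ CC
    C ↦ BA  (constrained at step 1)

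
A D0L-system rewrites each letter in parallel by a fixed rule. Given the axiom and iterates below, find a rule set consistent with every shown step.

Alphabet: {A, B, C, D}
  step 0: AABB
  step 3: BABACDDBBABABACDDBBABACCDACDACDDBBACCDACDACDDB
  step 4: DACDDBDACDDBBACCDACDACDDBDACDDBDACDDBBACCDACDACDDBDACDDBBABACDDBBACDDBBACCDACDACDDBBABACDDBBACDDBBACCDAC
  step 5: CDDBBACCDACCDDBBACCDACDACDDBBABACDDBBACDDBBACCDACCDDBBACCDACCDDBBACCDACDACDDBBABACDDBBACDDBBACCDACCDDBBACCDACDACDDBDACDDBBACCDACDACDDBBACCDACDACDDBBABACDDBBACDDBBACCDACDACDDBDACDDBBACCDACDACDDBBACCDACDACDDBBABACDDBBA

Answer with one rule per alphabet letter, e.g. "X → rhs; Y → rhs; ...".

A->DDB, B->DAC, C->BA, D->C

  step 4 ⇒ step 5: DACDDBDACDDBBACCDACDACDDBDACDDBDACDDBBACCDACDACDDBDACDDBBABACDDBBACDDBBACCDACDACDDBBABACDDBBACDDBBACCDAC ⇒ C·DDB·BA·C·C·DAC·C·DDB·BA·C·C·DAC·DAC·DDB·BA·BA·C·DDB·BA·C·DDB·BA·C·C·DAC·C·DDB·BA·C·C·DAC·C·DDB·BA·C·C·DAC·DAC·DDB·BA·BA·C·DDB·BA·C·DDB·BA·C·C·DAC·C·DDB·BA·C·C·DAC·DAC·DDB·DAC·DDB·BA·C·C·DAC·DAC·DDB·BA·C·C·DAC·DAC·DDB·BA·BA·C·DDB·BA·C·DDB·BA·C·C·DAC·DAC·DDB·DAC·DDB·BA·C·C·DAC·DAC·DDB·BA·C·C·DAC·DAC·DDB·BA·BA·C·DDB·BA
    A ↦ DDB
    B ↦ DAC
    C ↦ BA
    D ↦ C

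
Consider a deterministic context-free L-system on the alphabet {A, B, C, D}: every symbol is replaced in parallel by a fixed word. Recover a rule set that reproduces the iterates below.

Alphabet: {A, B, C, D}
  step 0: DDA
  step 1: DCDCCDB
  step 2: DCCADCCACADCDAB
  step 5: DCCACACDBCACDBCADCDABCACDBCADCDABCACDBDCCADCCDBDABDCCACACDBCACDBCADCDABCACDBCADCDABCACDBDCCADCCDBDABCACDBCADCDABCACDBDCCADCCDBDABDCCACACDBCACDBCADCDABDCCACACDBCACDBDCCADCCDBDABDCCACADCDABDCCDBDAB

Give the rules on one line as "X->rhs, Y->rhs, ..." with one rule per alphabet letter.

A->CDB, B->DAB, C->CA, D->DC

  step 1 ⇒ step 2: DCDCCDB ⇒ DC·CA·DC·CA·CA·DC·DAB
    B ↦ DAB
    C ↦ CA
    D ↦ DC
  step 0 ⇒ step 1: DDA ⇒ DC·DC·CDB
    A ↦ CDB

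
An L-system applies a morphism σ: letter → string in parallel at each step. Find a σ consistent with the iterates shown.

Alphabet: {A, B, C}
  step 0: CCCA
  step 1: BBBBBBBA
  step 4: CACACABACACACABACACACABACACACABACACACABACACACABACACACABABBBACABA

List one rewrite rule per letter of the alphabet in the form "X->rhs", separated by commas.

A->BA, B->CA, C->BB

  step 0 ⇒ step 1: CCCA ⇒ BB·BB·BB·BA
    A ↦ BA
    C ↦ BB
    B ↦ CA  (constrained at step 1)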